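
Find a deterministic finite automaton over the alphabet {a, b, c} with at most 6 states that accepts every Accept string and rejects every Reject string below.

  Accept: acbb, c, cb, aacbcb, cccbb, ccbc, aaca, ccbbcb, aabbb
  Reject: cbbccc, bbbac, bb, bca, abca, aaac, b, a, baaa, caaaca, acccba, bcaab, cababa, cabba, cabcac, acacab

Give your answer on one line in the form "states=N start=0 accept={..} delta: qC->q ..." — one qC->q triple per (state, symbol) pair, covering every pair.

State merging on the prefix tree: take the shortest (then alphabetical) example prefix whose next move is undefined and point that move at state 0, else 1, else 2, ...; a target is out if some Accept/Reject pair would then sit in one state with the same input left (inseparable). If every existing state is out, open a new one.
a: 0a undefined. 0a->0: no, c/aaac meet in 0 with "c" left. Open state 1: 0a->1.
b: 0b undefined. 0b->0: ok.
c: 0c undefined. 0c->0: no, c/cbbccc meet in 0. 0c->1: no, c/a meet in 1. Open state 2: 0c->2.
aa: 1a undefined. 1a->0: no, aaca/bca meet in 2 with "a" left. 1a->1: ok.
ab: 1b undefined. 1b->0: no, aabbb/bb meet in 0. 1b->1: no, aaca/abca meet in 1 with "ca" left. 1b->2: ok.
ac: 1c undefined. 1c->0: no, acbb/bbbac meet in 0. 1c->1: no, c/acacab meet in 2. 1c->2: no, c/bbbac meet in 2. Open state 3: 1c->3.
ca: 2a undefined. 2a->0: no, c/bcaab meet in 2. 2a->1: no, c/bcaab meet in 2. 2a->2: no, c/bca meet in 2. 2a->3: ok.
cb: 2b undefined. 2b->0: no, cb/bb meet in 0. 2b->1: no, cb/a meet in 1. 2b->2: ok.
cc: 2c undefined. 2c->0: ok.
aca: 3a undefined. 3a->0: no, aaca/cbbccc meet in 0. 3a->1: no, c/bcaab meet in 2. 3a->2: no, c/bcaab meet in 2. 3a->3: no, aaca/bbbac meet in 3. Open state 4: 3a->4.
acb: 3b undefined. 3b->0: no, acbb/cbbccc meet in 0. 3b->1: no, aacbcb/abca meet in 1. 3b->2: no, aacbcb/cbbccc meet in 0. 3b->3: no, acbb/bbbac meet in 3. 3b->4: no, acbb/bcaab meet in 4 with "b" left. Open state 5: 3b->5.
acc: 3c undefined. 3c->0: ok.
acac: 4c undefined. 4c->0: no, c/acacab meet in 2. 4c->1: no, c/acacab meet in 2. 4c->2: ok.
acbb: 5b undefined. 5b->0: no, acbb/cbbccc meet in 0. 5b->1: no, acbb/abca meet in 1. 5b->2: ok.
caaa: 4a undefined. 4a->0: ok.
caba: 5a undefined. 5a->0: ok.
cabc: 5c undefined. 5c->0: no, aacbcb/cbbccc meet in 0. 5c->1: ok.
bcaab: 4b undefined. 4b->0: ok.
All examples now run through 6 states with every (state, symbol) defined. Accept strings end in {2,4}, Reject strings end in {0,1,3,5}; accept={2,4}.

states=6 start=0 accept={2,4} delta: 0a->1 0b->0 0c->2 1a->1 1b->2 1c->3 2a->3 2b->2 2c->0 3a->4 3b->5 3c->0 4a->0 4b->0 4c->2 5a->0 5b->2 5c->1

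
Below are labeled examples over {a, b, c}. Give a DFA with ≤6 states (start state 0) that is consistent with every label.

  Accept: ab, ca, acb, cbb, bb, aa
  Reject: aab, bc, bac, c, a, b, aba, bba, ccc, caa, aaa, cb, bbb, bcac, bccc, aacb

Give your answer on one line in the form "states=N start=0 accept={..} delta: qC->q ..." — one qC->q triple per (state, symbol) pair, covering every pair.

states=3 start=0 accept={0} delta: 0a->1 0b->1 0c->2 1a->0 1b->0 1c->1 2a->0 2b->1 2c->0

Grow the machine one transition at a time. Run the examples from 0; the earliest place one falls off (shortest prefix, ties alphabetical) gets sent to the lowest-numbered state that keeps every Accept/Reject pair distinguishable — a pair clashes when both reach the same state with identical unread suffix — and to a fresh state only if none does.
a: 0a undefined. 0a->0: no, ab/aab meet in 0 with "b" left. Open state 1: 0a->1.
b: 0b undefined. 0b->0: no, bb/b meet in 0. 0b->1: ok.
c: 0c undefined. 0c->0: no, ca/a meet in 1. 0c->1: no, ab/cb meet in 1 with "b" left. Open state 2: 0c->2.
aa: 1a undefined. 1a->0: ok.
ab: 1b undefined. 1b->0: ok.
ac: 1c undefined. 1c->0: no, ab/bc meet in 0. 1c->1: ok.
ca: 2a undefined. 2a->0: ok.
cb: 2b undefined. 2b->0: no, ab/cb meet in 0. 2b->1: ok.
cc: 2c undefined. 2c->0: ok.
All examples now run through 3 states with every (state, symbol) defined. Accept strings end in {0}, Reject strings end in {1,2}; accept={0}.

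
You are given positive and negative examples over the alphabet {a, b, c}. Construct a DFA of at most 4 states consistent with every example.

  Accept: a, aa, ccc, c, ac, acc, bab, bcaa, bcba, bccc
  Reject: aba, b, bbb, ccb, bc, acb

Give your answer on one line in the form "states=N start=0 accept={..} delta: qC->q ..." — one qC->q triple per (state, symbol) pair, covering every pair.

Fold the examples into a partial DFA from state 0: repeatedly fix the first undefined (state, symbol) met by the shortest-then-alphabetical prefix, trying targets in increasing order and rejecting any under which an Accept and a Reject string meet in one state with the same remainder; add a state when all current targets are rejected. Accepting states are where Accept strings end.
a: 0a undefined. 0a->0: ok.
b: 0b undefined. 0b->0: no, a/aba meet in 0. Open state 1: 0b->1.
c: 0c undefined. 0c->0: ok.
ba: 1a undefined. 1a->0: no, a/aba meet in 0. 1a->1: ok.
bb: 1b undefined. 1b->0: ok.
bc: 1c undefined. 1c->0: no, a/bc meet in 0. 1c->1: no, bcaa/aba meet in 1. Open state 2: 1c->2.
bca: 2a undefined. 2a->0: ok.
bcb: 2b undefined. 2b->0: ok.
bcc: 2c undefined. 2c->0: ok.
All examples now run through 3 states with every (state, symbol) defined. Accept strings end in {0}, Reject strings end in {1,2}; accept={0}.

states=3 start=0 accept={0} delta: 0a->0 0b->1 0c->0 1a->1 1b->0 1c->2 2a->0 2b->0 2c->0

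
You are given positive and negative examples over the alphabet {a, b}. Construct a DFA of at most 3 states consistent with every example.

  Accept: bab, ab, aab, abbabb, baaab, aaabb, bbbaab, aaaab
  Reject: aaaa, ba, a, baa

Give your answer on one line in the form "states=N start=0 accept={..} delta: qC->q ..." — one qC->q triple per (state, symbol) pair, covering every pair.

Fold the examples into a partial DFA from state 0: repeatedly fix the first undefined (state, symbol) met by the shortest-then-alphabetical prefix, trying targets in increasing order and rejecting any under which an Accept and a Reject string meet in one state with the same remainder; add a state when all current targets are rejected. Accepting states are where Accept strings end.
a: 0a undefined. 0a->0: ok.
b: 0b undefined. 0b->0: no, bab/aaaa meet in 0. Open state 1: 0b->1.
ba: 1a undefined. 1a->0: ok.
bb: 1b undefined. 1b->0: no, abbabb/aaaa meet in 0. 1b->1: ok.
All examples now run through 2 states with every (state, symbol) defined. Accept strings end in {1}, Reject strings end in {0}; accept={1}.

states=2 start=0 accept={1} delta: 0a->0 0b->1 1a->0 1b->1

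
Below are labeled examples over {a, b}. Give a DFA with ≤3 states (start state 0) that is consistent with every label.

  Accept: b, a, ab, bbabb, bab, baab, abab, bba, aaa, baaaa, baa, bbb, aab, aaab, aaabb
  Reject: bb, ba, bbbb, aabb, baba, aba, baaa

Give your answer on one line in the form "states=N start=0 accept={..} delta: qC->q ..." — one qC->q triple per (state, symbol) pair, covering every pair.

Fold the examples into a partial DFA from state 0: repeatedly fix the first undefined (state, symbol) met by the shortest-then-alphabetical prefix, trying targets in increasing order and rejecting any under which an Accept and a Reject string meet in one state with the same remainder; add a state when all current targets are rejected. Accepting states are where Accept strings end.
a: 0a undefined. 0a->0: no, aaabb/bb meet in 0 with "bb" left. Open state 1: 0a->1.
b: 0b undefined. 0b->0: no, b/bb meet in 0. 0b->1: no, ab/bb meet in 1 with "b" left. Open state 2: 0b->2.
aa: 1a undefined. 1a->0: ok.
ab: 1b undefined. 1b->0: no, a/aba meet in 1. 1b->1: ok.
ba: 2a undefined. 2a->0: ok.
bb: 2b undefined. 2b->0: ok.
All examples now run through 3 states with every (state, symbol) defined. Accept strings end in {1,2}, Reject strings end in {0}; accept={1,2}.

states=3 start=0 accept={1,2} delta: 0a->1 0b->2 1a->0 1b->1 2a->0 2b->0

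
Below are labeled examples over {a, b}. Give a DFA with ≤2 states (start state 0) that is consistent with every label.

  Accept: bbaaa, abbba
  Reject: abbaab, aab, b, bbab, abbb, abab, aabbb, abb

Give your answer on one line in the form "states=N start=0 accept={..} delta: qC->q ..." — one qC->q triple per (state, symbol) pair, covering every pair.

states=2 start=0 accept={0} delta: 0a->0 0b->1 1a->0 1b->1

Grow the machine one transition at a time. Run the examples from 0; the earliest place one falls off (shortest prefix, ties alphabetical) gets sent to the lowest-numbered state that keeps every Accept/Reject pair distinguishable — a pair clashes when both reach the same state with identical unread suffix — and to a fresh state only if none does.
a: 0a undefined. 0a->0: ok.
b: 0b undefined. 0b->0: no, bbaaa/abbaab meet in 0. Open state 1: 0b->1.
bb: 1b undefined. 1b->0: no, bbaaa/abb meet in 0. 1b->1: ok.
aba: 1a undefined. 1a->0: ok.
All examples now run through 2 states with every (state, symbol) defined. Accept strings end in {0}, Reject strings end in {1}; accept={0}.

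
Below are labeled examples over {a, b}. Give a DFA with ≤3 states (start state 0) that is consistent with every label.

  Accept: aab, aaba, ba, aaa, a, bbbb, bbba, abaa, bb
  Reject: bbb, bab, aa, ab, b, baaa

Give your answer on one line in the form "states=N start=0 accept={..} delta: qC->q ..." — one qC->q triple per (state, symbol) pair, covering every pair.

states=3 start=0 accept={0,1} delta: 0a->1 0b->2 1a->2 1b->2 2a->0 2b->0

Fold the examples into a partial DFA from state 0: repeatedly fix the first undefined (state, symbol) met by the shortest-then-alphabetical prefix, trying targets in increasing order and rejecting any under which an Accept and a Reject string meet in one state with the same remainder; add a state when all current targets are rejected. Accepting states are where Accept strings end.
a: 0a undefined. 0a->0: no, aab/ab meet in 0 with "b" left. Open state 1: 0a->1.
b: 0b undefined. 0b->0: no, aaa/baaa meet in 1 with "aa" left. 0b->1: no, aab/bab meet in 1 with "ab" left. Open state 2: 0b->2.
aa: 1a undefined. 1a->0: no, aab/b meet in 2. 1a->1: no, aab/ab meet in 1 with "b" left. 1a->2: ok.
ab: 1b undefined. 1b->0: no, abaa/aa meet in 2. 1b->1: no, a/ab meet in 1. 1b->2: ok.
ba: 2a undefined. 2a->0: ok.
bb: 2b undefined. 2b->0: ok.
All examples now run through 3 states with every (state, symbol) defined. Accept strings end in {0,1}, Reject strings end in {2}; accept={0,1}.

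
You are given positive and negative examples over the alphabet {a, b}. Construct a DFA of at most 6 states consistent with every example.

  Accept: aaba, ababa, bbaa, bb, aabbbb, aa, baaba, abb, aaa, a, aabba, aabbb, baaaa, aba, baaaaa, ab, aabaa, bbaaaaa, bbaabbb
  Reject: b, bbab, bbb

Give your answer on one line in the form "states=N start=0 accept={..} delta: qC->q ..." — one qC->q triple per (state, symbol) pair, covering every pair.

states=4 start=0 accept={1,3} delta: 0a->1 0b->2 1a->1 1b->1 2a->0 2b->3 3a->0 3b->0

State merging on the prefix tree: take the shortest (then alphabetical) example prefix whose next move is undefined and point that move at state 0, else 1, else 2, ...; a target is out if some Accept/Reject pair would then sit in one state with the same input left (inseparable). If every existing state is out, open a new one.
a: 0a undefined. 0a->0: no, aabbb/bbb meet in 0 with "bbb" left. Open state 1: 0a->1.
b: 0b undefined. 0b->0: no, bb/b meet in 0. 0b->1: no, abb/bbb meet in 1 with "bb" left. Open state 2: 0b->2.
aa: 1a undefined. 1a->0: no, aabbb/bbb meet in 2 with "bb" left. 1a->1: ok.
ab: 1b undefined. 1b->0: no, aabbbb/bbb meet in 2 with "bb" left. 1b->1: ok.
ba: 2a undefined. 2a->0: ok.
bb: 2b undefined. 2b->0: no, aaba/bbab meet in 1. 2b->1: no, aaba/bbab meet in 1. 2b->2: no, bb/b meet in 2. Open state 3: 2b->3.
bba: 3a undefined. 3a->0: ok.
bbb: 3b undefined. 3b->0: ok.
All examples now run through 4 states with every (state, symbol) defined. Accept strings end in {1,3}, Reject strings end in {0,2}; accept={1,3}.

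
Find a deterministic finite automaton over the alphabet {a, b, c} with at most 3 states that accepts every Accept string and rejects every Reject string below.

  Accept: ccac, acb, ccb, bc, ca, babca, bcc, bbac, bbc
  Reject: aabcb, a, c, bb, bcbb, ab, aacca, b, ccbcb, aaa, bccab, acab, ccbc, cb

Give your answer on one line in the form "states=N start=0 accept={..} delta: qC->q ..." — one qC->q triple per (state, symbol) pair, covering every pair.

states=3 start=0 accept={0,2} delta: 0a->1 0b->1 0c->1 1a->2 1b->1 1c->2 2a->1 2b->0 2c->2

Fold the examples into a partial DFA from state 0: repeatedly fix the first undefined (state, symbol) met by the shortest-then-alphabetical prefix, trying targets in increasing order and rejecting any under which an Accept and a Reject string meet in one state with the same remainder; add a state when all current targets are rejected. Accepting states are where Accept strings end.
a: 0a undefined. 0a->0: no, acb/cb meet in 0 with "cb" left. Open state 1: 0a->1.
b: 0b undefined. 0b->0: no, bc/c meet in 0 with "c" left. 0b->1: ok.
c: 0c undefined. 0c->0: no, ccac/ccbc meet in 1 with "c" left. 0c->1: ok.
aa: 1a undefined. 1a->0: no, acb/aabcb meet in 1 with "cb" left. 1a->1: no, ca/a meet in 1. Open state 2: 1a->2.
ab: 1b undefined. 1b->0: no, bbc/a meet in 1. 1b->1: ok.
ac: 1c undefined. 1c->0: no, ccac/ccbc meet in 0. 1c->1: no, acb/a meet in 1. 1c->2: ok.
aaa: 2a undefined. 2a->0: no, ccac/a meet in 1. 2a->1: ok.
aab: 2b undefined. 2b->0: ok.
aac: 2c undefined. 2c->0: no, ccac/aacca meet in 2. 2c->1: no, acb/bccab meet in 0. 2c->2: ok.
All examples now run through 3 states with every (state, symbol) defined. Accept strings end in {0,2}, Reject strings end in {1}; accept={0,2}.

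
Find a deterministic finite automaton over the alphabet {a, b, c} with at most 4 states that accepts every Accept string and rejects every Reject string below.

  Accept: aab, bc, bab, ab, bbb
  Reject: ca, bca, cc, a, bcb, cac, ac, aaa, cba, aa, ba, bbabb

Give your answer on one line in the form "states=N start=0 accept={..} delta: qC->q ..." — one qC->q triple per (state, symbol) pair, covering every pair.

states=2 start=0 accept={1} delta: 0a->0 0b->1 0c->0 1a->0 1b->0 1c->1

State merging on the prefix tree: take the shortest (then alphabetical) example prefix whose next move is undefined and point that move at state 0, else 1, else 2, ...; a target is out if some Accept/Reject pair would then sit in one state with the same input left (inseparable). If every existing state is out, open a new one.
a: 0a undefined. 0a->0: ok.
b: 0b undefined. 0b->0: no, aab/a meet in 0. Open state 1: 0b->1.
c: 0c undefined. 0c->0: ok.
ba: 1a undefined. 1a->0: ok.
bb: 1b undefined. 1b->0: ok.
bc: 1c undefined. 1c->0: no, aab/bcb meet in 1. 1c->1: ok.
All examples now run through 2 states with every (state, symbol) defined. Accept strings end in {1}, Reject strings end in {0}; accept={1}.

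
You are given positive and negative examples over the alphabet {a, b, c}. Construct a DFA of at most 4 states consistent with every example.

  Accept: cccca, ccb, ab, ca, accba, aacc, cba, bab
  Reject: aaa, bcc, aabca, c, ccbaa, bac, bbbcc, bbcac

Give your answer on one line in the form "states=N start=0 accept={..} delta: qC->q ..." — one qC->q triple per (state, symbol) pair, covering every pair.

states=4 start=0 accept={1,3} delta: 0a->0 0b->1 0c->2 1a->0 1b->0 1c->0 2a->1 2b->2 2c->3 3a->1 3b->3 3c->0

Fold the examples into a partial DFA from state 0: repeatedly fix the first undefined (state, symbol) met by the shortest-then-alphabetical prefix, trying targets in increasing order and rejecting any under which an Accept and a Reject string meet in one state with the same remainder; add a state when all current targets are rejected. Accepting states are where Accept strings end.
a: 0a undefined. 0a->0: ok.
b: 0b undefined. 0b->0: no, ab/aaa meet in 0. Open state 1: 0b->1.
c: 0c undefined. 0c->0: no, cccca/aaa meet in 0. 0c->1: no, ab/c meet in 1. Open state 2: 0c->2.
ba: 1a undefined. 1a->0: ok.
bb: 1b undefined. 1b->0: ok.
bc: 1c undefined. 1c->0: ok.
ca: 2a undefined. 2a->0: no, ca/aaa meet in 0. 2a->1: ok.
cb: 2b undefined. 2b->0: no, cba/aaa meet in 0. 2b->1: no, cba/aaa meet in 0. 2b->2: ok.
cc: 2c undefined. 2c->0: no, cccca/aaa meet in 0. 2c->1: no, ccb/aaa meet in 0. 2c->2: no, ccb/bcc meet in 2. Open state 3: 2c->3.
ccb: 3b undefined. 3b->0: no, ccb/aaa meet in 0. 3b->1: no, accba/aaa meet in 0. 3b->2: no, ccb/bcc meet in 2. 3b->3: ok.
ccc: 3c undefined. 3c->0: ok.
ccba: 3a undefined. 3a->0: no, accba/aaa meet in 0. 3a->1: ok.
All examples now run through 4 states with every (state, symbol) defined. Accept strings end in {1,3}, Reject strings end in {0,2}; accept={1,3}.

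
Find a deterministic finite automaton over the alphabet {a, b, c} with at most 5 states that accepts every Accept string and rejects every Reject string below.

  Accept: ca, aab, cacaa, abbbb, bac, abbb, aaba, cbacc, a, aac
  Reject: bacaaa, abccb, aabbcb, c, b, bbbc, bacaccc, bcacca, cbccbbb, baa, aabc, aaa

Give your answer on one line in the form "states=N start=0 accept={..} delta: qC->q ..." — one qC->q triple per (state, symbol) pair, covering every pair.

Grow the machine one transition at a time. Run the examples from 0; the earliest place one falls off (shortest prefix, ties alphabetical) gets sent to the lowest-numbered state that keeps every Accept/Reject pair distinguishable — a pair clashes when both reach the same state with identical unread suffix — and to a fresh state only if none does.
a: 0a undefined. 0a->0: no, aab/b meet in 0 with "b" left. Open state 1: 0a->1.
b: 0b undefined. 0b->0: ok.
c: 0c undefined. 0c->0: ok.
aa: 1a undefined. 1a->0: no, ca/aaa meet in 1. 1a->1: no, ca/baa meet in 1. Open state 2: 1a->2.
ab: 1b undefined. 1b->0: no, abbbb/abccb meet in 0. 1b->1: ok.
aaa: 2a undefined. 2a->0: ok.
aab: 2b undefined. 2b->0: no, aab/aabbcb meet in 0. 2b->1: no, bac/aabc meet in 1 with "c" left. 2b->2: no, aab/baa meet in 2. Open state 3: 2b->3.
aac: 2c undefined. 2c->0: no, aac/c meet in 0. 2c->1: ok.
abc: 1c undefined. 1c->0: no, ca/bcacca meet in 1. 1c->1: no, ca/bacaaa meet in 1. 1c->2: no, ca/abccb meet in 1. 1c->3: no, cbacc/aabc meet in 3 with "c" left. Open state 4: 1c->4.
aaba: 3a undefined. 3a->0: no, aaba/c meet in 0. 3a->1: ok.
aabb: 3b undefined. 3b->0: ok.
aabc: 3c undefined. 3c->0: ok.
abcc: 4c undefined. 4c->0: no, ca/bcacca meet in 1. 4c->1: no, ca/abccb meet in 1. 4c->2: no, aab/abccb meet in 3. 4c->3: no, ca/bcacca meet in 1. 4c->4: ok.
baca: 4a undefined. 4a->0: ok.
abccb: 4b undefined. 4b->0: ok.
All examples now run through 5 states with every (state, symbol) defined. Accept strings end in {1,3,4}, Reject strings end in {0,2}; accept={1,3,4}.

states=5 start=0 accept={1,3,4} delta: 0a->1 0b->0 0c->0 1a->2 1b->1 1c->4 2a->0 2b->3 2c->1 3a->1 3b->0 3c->0 4a->0 4b->0 4c->4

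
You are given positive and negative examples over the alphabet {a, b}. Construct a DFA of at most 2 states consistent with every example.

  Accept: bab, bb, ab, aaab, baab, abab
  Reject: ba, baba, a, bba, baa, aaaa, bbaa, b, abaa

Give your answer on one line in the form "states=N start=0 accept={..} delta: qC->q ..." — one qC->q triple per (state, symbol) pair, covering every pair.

states=2 start=0 accept={0} delta: 0a->1 0b->1 1a->1 1b->0

Grow the machine one transition at a time. Run the examples from 0; the earliest place one falls off (shortest prefix, ties alphabetical) gets sent to the lowest-numbered state that keeps every Accept/Reject pair distinguishable — a pair clashes when both reach the same state with identical unread suffix — and to a fresh state only if none does.
a: 0a undefined. 0a->0: no, ab/b meet in 0 with "b" left. Open state 1: 0a->1.
b: 0b undefined. 0b->0: no, bb/b meet in 0. 0b->1: ok.
aa: 1a undefined. 1a->0: no, bab/a meet in 1. 1a->1: ok.
ab: 1b undefined. 1b->0: ok.
All examples now run through 2 states with every (state, symbol) defined. Accept strings end in {0}, Reject strings end in {1}; accept={0}.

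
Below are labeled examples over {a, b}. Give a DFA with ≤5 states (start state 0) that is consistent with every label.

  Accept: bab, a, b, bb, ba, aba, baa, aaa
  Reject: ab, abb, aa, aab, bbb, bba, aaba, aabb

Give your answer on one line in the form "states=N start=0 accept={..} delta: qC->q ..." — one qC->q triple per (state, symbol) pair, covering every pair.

Fold the examples into a partial DFA from state 0: repeatedly fix the first undefined (state, symbol) met by the shortest-then-alphabetical prefix, trying targets in increasing order and rejecting any under which an Accept and a Reject string meet in one state with the same remainder; add a state when all current targets are rejected. Accepting states are where Accept strings end.
a: 0a undefined. 0a->0: no, a/aa meet in 0. Open state 1: 0a->1.
b: 0b undefined. 0b->0: no, bab/ab meet in 1 with "b" left. 0b->1: no, bab/aab meet in 1 with "ab" left. Open state 2: 0b->2.
aa: 1a undefined. 1a->0: no, b/aab meet in 2. 1a->1: no, a/aa meet in 1. 1a->2: no, b/aa meet in 2. Open state 3: 1a->3.
ab: 1b undefined. 1b->0: no, b/abb meet in 2. 1b->1: no, a/ab meet in 1. 1b->2: no, b/ab meet in 2. 1b->3: ok.
ba: 2a undefined. 2a->0: ok.
bb: 2b undefined. 2b->0: no, bab/bbb meet in 2. 2b->1: ok.
aaa: 3a undefined. 3a->0: ok.
aab: 3b undefined. 3b->0: no, bab/aabb meet in 2. 3b->1: no, a/abb meet in 1. 3b->2: no, bab/abb meet in 2. 3b->3: no, ba/aaba meet in 0. Open state 4: 3b->4.
aaba: 4a undefined. 4a->0: no, ba/aaba meet in 0. 4a->1: no, a/aaba meet in 1. 4a->2: no, bab/aaba meet in 2. 4a->3: ok.
aabb: 4b undefined. 4b->0: no, ba/aabb meet in 0. 4b->1: no, a/aabb meet in 1. 4b->2: no, bab/aabb meet in 2. 4b->3: ok.
All examples now run through 5 states with every (state, symbol) defined. Accept strings end in {0,1,2}, Reject strings end in {3,4}; accept={0,1,2}.

states=5 start=0 accept={0,1,2} delta: 0a->1 0b->2 1a->3 1b->3 2a->0 2b->1 3a->0 3b->4 4a->3 4b->3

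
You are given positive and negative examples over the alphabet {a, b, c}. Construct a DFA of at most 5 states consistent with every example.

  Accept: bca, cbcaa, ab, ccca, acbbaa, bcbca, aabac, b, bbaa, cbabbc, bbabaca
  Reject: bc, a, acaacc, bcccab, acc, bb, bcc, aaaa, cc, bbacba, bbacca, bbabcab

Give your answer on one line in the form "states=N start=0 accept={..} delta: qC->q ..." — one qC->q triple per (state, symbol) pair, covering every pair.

states=5 start=0 accept={1,3} delta: 0a->0 0b->1 0c->1 1a->0 1b->2 1c->2 2a->3 2b->2 2c->2 3a->1 3b->4 3c->0 4a->1 4b->0 4c->2

Fold the examples into a partial DFA from state 0: repeatedly fix the first undefined (state, symbol) met by the shortest-then-alphabetical prefix, trying targets in increasing order and rejecting any under which an Accept and a Reject string meet in one state with the same remainder; add a state when all current targets are rejected. Accepting states are where Accept strings end.
a: 0a undefined. 0a->0: ok.
b: 0b undefined. 0b->0: no, ab/a meet in 0. Open state 1: 0b->1.
c: 0c undefined. 0c->0: no, ccca/a meet in 0. 0c->1: ok.
bb: 1b undefined. 1b->0: no, bca/bbacca meet in 1 with "ca" left. 1b->1: no, ab/bb meet in 1. Open state 2: 1b->2.
bc: 1c undefined. 1c->0: no, bca/bc meet in 0. 1c->1: no, ab/bc meet in 1. 1c->2: ok.
aca: 1a undefined. 1a->0: ok.
bba: 2a undefined. 2a->0: no, bca/a meet in 0. 2a->1: no, ccca/bbacca meet in 2 with "ca" left. 2a->2: no, bca/bc meet in 2. Open state 3: 2a->3.
bcb: 2b undefined. 2b->0: no, acbbaa/a meet in 0. 2b->1: no, acbbaa/a meet in 0. 2b->2: ok.
bcc: 2c undefined. 2c->0: no, cbcaa/a meet in 0. 2c->1: no, cbcaa/a meet in 0. 2c->2: ok.
bbaa: 3a undefined. 3a->0: no, cbcaa/a meet in 0. 3a->1: ok.
bbab: 3b undefined. 3b->0: no, cbcaa/bbabcab meet in 1. 3b->1: no, cbcaa/bcccab meet in 1. 3b->2: no, cbabbc/bc meet in 2. 3b->3: no, bca/bcccab meet in 3. Open state 4: 3b->4.
bbac: 3c undefined. 3c->0: ok.
bbaba: 4a undefined. 4a->0: no, bbabaca/a meet in 0. 4a->1: ok.
bbabc: 4c undefined. 4c->0: no, cbcaa/bbabcab meet in 1. 4c->1: no, cbcaa/bbabcab meet in 1. 4c->2: ok.
cbabb: 4b undefined. 4b->0: ok.
All examples now run through 5 states with every (state, symbol) defined. Accept strings end in {1,3}, Reject strings end in {0,2,4}; accept={1,3}.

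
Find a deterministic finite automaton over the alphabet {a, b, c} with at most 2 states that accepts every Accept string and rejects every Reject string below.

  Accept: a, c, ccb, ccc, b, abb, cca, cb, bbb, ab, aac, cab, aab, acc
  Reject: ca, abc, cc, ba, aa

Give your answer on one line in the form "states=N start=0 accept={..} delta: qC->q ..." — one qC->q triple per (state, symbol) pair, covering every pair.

Fold the examples into a partial DFA from state 0: repeatedly fix the first undefined (state, symbol) met by the shortest-then-alphabetical prefix, trying targets in increasing order and rejecting any under which an Accept and a Reject string meet in one state with the same remainder; add a state when all current targets are rejected. Accepting states are where Accept strings end.
a: 0a undefined. 0a->0: no, a/aa meet in 0. Open state 1: 0a->1.
b: 0b undefined. 0b->0: no, a/ba meet in 1. 0b->1: ok.
c: 0c undefined. 0c->0: no, a/ca meet in 1. 0c->1: ok.
aa: 1a undefined. 1a->0: ok.
ab: 1b undefined. 1b->0: no, a/abc meet in 1. 1b->1: ok.
ac: 1c undefined. 1c->0: ok.
All examples now run through 2 states with every (state, symbol) defined. Accept strings end in {1}, Reject strings end in {0}; accept={1}.

states=2 start=0 accept={1} delta: 0a->1 0b->1 0c->1 1a->0 1b->1 1c->0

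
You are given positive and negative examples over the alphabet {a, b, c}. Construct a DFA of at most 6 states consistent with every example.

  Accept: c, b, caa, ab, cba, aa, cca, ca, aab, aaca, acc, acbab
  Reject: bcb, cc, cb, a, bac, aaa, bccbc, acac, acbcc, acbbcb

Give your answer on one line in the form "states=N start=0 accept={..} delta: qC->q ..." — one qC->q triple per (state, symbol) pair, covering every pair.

states=5 start=0 accept={0,2} delta: 0a->1 0b->0 0c->2 1a->0 1b->0 1c->3 2a->2 2b->1 2c->3 3a->2 3b->4 3c->0 4a->0 4b->0 4c->1

Grow the machine one transition at a time. Run the examples from 0; the earliest place one falls off (shortest prefix, ties alphabetical) gets sent to the lowest-numbered state that keeps every Accept/Reject pair distinguishable — a pair clashes when both reach the same state with identical unread suffix — and to a fresh state only if none does.
a: 0a undefined. 0a->0: no, aa/a meet in 0. Open state 1: 0a->1.
b: 0b undefined. 0b->0: ok.
c: 0c undefined. 0c->0: no, c/bcb meet in 0. 0c->1: no, c/a meet in 1. Open state 2: 0c->2.
aa: 1a undefined. 1a->0: ok.
ab: 1b undefined. 1b->0: ok.
ac: 1c undefined. 1c->0: no, b/bac meet in 0. 1c->1: no, c/acac meet in 2. 1c->2: no, c/bac meet in 2. Open state 3: 1c->3.
ca: 2a undefined. 2a->0: no, caa/a meet in 1. 2a->1: no, ca/a meet in 1. 2a->2: ok.
cb: 2b undefined. 2b->0: no, b/bcb meet in 0. 2b->1: ok.
cc: 2c undefined. 2c->0: no, c/bccbc meet in 2. 2c->1: no, c/bccbc meet in 2. 2c->2: no, c/cc meet in 2. 2c->3: ok.
aca: 3a undefined. 3a->0: no, c/acac meet in 2. 3a->1: no, cca/bcb meet in 1. 3a->2: ok.
acb: 3b undefined. 3b->0: no, c/bccbc meet in 2. 3b->1: no, acc/acbcc meet in 3 with "c" left. 3b->2: no, c/acbbcb meet in 2. 3b->3: no, acc/bccbc meet in 3 with "c" left. Open state 4: 3b->4.
acc: 3c undefined. 3c->0: ok.
acba: 4a undefined. 4a->0: ok.
acbb: 4b undefined. 4b->0: ok.
acbc: 4c undefined. 4c->0: no, c/acbcc meet in 2. 4c->1: ok.
All examples now run through 5 states with every (state, symbol) defined. Accept strings end in {0,2}, Reject strings end in {1,3}; accept={0,2}.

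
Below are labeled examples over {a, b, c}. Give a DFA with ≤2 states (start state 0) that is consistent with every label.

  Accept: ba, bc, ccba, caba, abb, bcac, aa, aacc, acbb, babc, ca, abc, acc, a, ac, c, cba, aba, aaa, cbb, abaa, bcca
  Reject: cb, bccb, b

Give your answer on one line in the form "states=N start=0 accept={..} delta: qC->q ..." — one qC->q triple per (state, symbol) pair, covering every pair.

states=2 start=0 accept={0} delta: 0a->0 0b->1 0c->0 1a->0 1b->0 1c->0

Grow the machine one transition at a time. Run the examples from 0; the earliest place one falls off (shortest prefix, ties alphabetical) gets sent to the lowest-numbered state that keeps every Accept/Reject pair distinguishable — a pair clashes when both reach the same state with identical unread suffix — and to a fresh state only if none does.
a: 0a undefined. 0a->0: ok.
b: 0b undefined. 0b->0: no, ba/b meet in 0. Open state 1: 0b->1.
c: 0c undefined. 0c->0: ok.
ba: 1a undefined. 1a->0: ok.
bc: 1c undefined. 1c->0: ok.
abb: 1b undefined. 1b->0: ok.
All examples now run through 2 states with every (state, symbol) defined. Accept strings end in {0}, Reject strings end in {1}; accept={0}.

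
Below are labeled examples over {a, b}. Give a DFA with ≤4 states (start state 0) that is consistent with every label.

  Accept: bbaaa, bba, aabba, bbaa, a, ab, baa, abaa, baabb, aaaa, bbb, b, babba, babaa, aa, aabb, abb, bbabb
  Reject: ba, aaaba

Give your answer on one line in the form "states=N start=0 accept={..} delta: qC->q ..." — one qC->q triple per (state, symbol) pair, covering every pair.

states=3 start=0 accept={0,1} delta: 0a->0 0b->1 1a->2 1b->0 2a->0 2b->1

Grow the machine one transition at a time. Run the examples from 0; the earliest place one falls off (shortest prefix, ties alphabetical) gets sent to the lowest-numbered state that keeps every Accept/Reject pair distinguishable — a pair clashes when both reach the same state with identical unread suffix — and to a fresh state only if none does.
a: 0a undefined. 0a->0: ok.
b: 0b undefined. 0b->0: no, bbaaa/ba meet in 0. Open state 1: 0b->1.
ba: 1a undefined. 1a->0: no, a/ba meet in 0. 1a->1: no, ab/ba meet in 1. Open state 2: 1a->2.
bb: 1b undefined. 1b->0: ok.
baa: 2a undefined. 2a->0: ok.
bab: 2b undefined. 2b->0: no, babba/ba meet in 2. 2b->1: ok.
All examples now run through 3 states with every (state, symbol) defined. Accept strings end in {0,1}, Reject strings end in {2}; accept={0,1}.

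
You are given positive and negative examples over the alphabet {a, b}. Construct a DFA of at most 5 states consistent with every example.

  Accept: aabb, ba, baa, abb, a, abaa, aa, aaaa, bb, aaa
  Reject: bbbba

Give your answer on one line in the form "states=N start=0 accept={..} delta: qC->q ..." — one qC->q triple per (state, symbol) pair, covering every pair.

Grow the machine one transition at a time. Run the examples from 0; the earliest place one falls off (shortest prefix, ties alphabetical) gets sent to the lowest-numbered state that keeps every Accept/Reject pair distinguishable — a pair clashes when both reach the same state with identical unread suffix — and to a fresh state only if none does.
a: 0a undefined. 0a->0: ok.
b: 0b undefined. 0b->0: no, aabb/bbbba meet in 0. Open state 1: 0b->1.
ba: 1a undefined. 1a->0: ok.
bb: 1b undefined. 1b->0: no, aabb/bbbba meet in 0. 1b->1: no, ba/bbbba meet in 0. Open state 2: 1b->2.
bbb: 2b undefined. 2b->0: no, ba/bbbba meet in 0. 2b->1: ok.
bbbba: 2a undefined. 2a->0: no, ba/bbbba meet in 0. 2a->1: ok.
All examples now run through 3 states with every (state, symbol) defined. Accept strings end in {0,2}, Reject strings end in {1}; accept={0,2}.

states=3 start=0 accept={0,2} delta: 0a->0 0b->1 1a->0 1b->2 2a->1 2b->1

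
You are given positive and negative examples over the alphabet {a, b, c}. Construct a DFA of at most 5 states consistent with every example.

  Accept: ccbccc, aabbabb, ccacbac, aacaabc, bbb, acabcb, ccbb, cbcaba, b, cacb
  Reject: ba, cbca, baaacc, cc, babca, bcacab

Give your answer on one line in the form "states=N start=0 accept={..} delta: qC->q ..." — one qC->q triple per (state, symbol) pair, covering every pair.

Fold the examples into a partial DFA from state 0: repeatedly fix the first undefined (state, symbol) met by the shortest-then-alphabetical prefix, trying targets in increasing order and rejecting any under which an Accept and a Reject string meet in one state with the same remainder; add a state when all current targets are rejected. Accepting states are where Accept strings end.
a: 0a undefined. 0a->0: ok.
b: 0b undefined. 0b->0: no, aabbabb/ba meet in 0. Open state 1: 0b->1.
c: 0c undefined. 0c->0: ok.
ba: 1a undefined. 1a->0: no, ccacbac/ba meet in 0. 1a->1: no, b/ba meet in 1. Open state 2: 1a->2.
bb: 1b undefined. 1b->0: no, aabbabb/cc meet in 0. 1b->1: ok.
bc: 1c undefined. 1c->0: no, ccbccc/cbca meet in 0. 1c->1: ok.
baa: 2a undefined. 2a->0: ok.
bab: 2b undefined. 2b->0: no, cbcaba/baaacc meet in 0. 2b->1: no, cbcaba/ba meet in 2. 2b->2: no, aabbabb/ba meet in 2. Open state 3: 2b->3.
babc: 3c undefined. 3c->0: ok.
bcac: 2c undefined. 2c->0: no, ccbccc/bcacab meet in 1. 2c->1: ok.
cbcaba: 3a undefined. 3a->0: no, cbcaba/baaacc meet in 0. 3a->1: ok.
aabbabb: 3b undefined. 3b->0: no, aabbabb/baaacc meet in 0. 3b->1: ok.
All examples now run through 4 states with every (state, symbol) defined. Accept strings end in {1}, Reject strings end in {0,2,3}; accept={1}.

states=4 start=0 accept={1} delta: 0a->0 0b->1 0c->0 1a->2 1b->1 1c->1 2a->0 2b->3 2c->1 3a->1 3b->1 3c->0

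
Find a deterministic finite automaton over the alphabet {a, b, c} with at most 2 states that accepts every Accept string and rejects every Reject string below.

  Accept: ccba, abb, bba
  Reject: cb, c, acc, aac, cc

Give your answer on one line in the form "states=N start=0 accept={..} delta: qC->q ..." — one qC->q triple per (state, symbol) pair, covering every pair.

states=2 start=0 accept={0} delta: 0a->0 0b->0 0c->1 1a->0 1b->1 1c->1

State merging on the prefix tree: take the shortest (then alphabetical) example prefix whose next move is undefined and point that move at state 0, else 1, else 2, ...; a target is out if some Accept/Reject pair would then sit in one state with the same input left (inseparable). If every existing state is out, open a new one.
a: 0a undefined. 0a->0: ok.
b: 0b undefined. 0b->0: ok.
c: 0c undefined. 0c->0: no, ccba/cb meet in 0. Open state 1: 0c->1.
cb: 1b undefined. 1b->0: no, abb/cb meet in 0. 1b->1: ok.
cc: 1c undefined. 1c->0: no, ccba/acc meet in 0. 1c->1: ok.
ccba: 1a undefined. 1a->0: ok.
All examples now run through 2 states with every (state, symbol) defined. Accept strings end in {0}, Reject strings end in {1}; accept={0}.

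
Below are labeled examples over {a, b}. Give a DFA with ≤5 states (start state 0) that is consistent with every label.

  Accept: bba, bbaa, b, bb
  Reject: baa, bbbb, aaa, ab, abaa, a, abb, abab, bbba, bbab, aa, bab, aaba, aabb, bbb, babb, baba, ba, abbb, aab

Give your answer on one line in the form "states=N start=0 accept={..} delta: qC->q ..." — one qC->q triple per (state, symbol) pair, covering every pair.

Fold the examples into a partial DFA from state 0: repeatedly fix the first undefined (state, symbol) met by the shortest-then-alphabetical prefix, trying targets in increasing order and rejecting any under which an Accept and a Reject string meet in one state with the same remainder; add a state when all current targets are rejected. Accepting states are where Accept strings end.
a: 0a undefined. 0a->0: no, b/ab meet in 0 with "b" left. Open state 1: 0a->1.
b: 0b undefined. 0b->0: no, bba/a meet in 1. 0b->1: no, bbaa/abaa meet in 1 with "baa" left. Open state 2: 0b->2.
aa: 1a undefined. 1a->0: no, b/aab meet in 2. 1a->1: ok.
ab: 1b undefined. 1b->0: no, b/abb meet in 2. 1b->1: ok.
ba: 2a undefined. 2a->0: no, b/bab meet in 2. 2a->1: ok.
bb: 2b undefined. 2b->0: no, bba/baa meet in 1. 2b->1: no, bba/baa meet in 1. 2b->2: no, bba/baa meet in 1. Open state 3: 2b->3.
bba: 3a undefined. 3a->0: no, bbaa/baa meet in 1. 3a->1: no, bba/baa meet in 1. 3a->2: no, bbaa/baa meet in 1. 3a->3: ok.
bbb: 3b undefined. 3b->0: no, b/bbbb meet in 2. 3b->1: ok.
All examples now run through 4 states with every (state, symbol) defined. Accept strings end in {2,3}, Reject strings end in {1}; accept={2,3}.

states=4 start=0 accept={2,3} delta: 0a->1 0b->2 1a->1 1b->1 2a->1 2b->3 3a->3 3b->1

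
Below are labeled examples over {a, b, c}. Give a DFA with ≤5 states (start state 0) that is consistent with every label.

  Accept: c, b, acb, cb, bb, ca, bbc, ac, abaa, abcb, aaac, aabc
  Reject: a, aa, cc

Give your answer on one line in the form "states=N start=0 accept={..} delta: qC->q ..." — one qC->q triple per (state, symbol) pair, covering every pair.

states=3 start=0 accept={1,2} delta: 0a->0 0b->1 0c->2 1a->1 1b->1 1c->1 2a->1 2b->1 2c->0

Grow the machine one transition at a time. Run the examples from 0; the earliest place one falls off (shortest prefix, ties alphabetical) gets sent to the lowest-numbered state that keeps every Accept/Reject pair distinguishable — a pair clashes when both reach the same state with identical unread suffix — and to a fresh state only if none does.
a: 0a undefined. 0a->0: ok.
b: 0b undefined. 0b->0: no, b/a meet in 0. Open state 1: 0b->1.
c: 0c undefined. 0c->0: no, c/a meet in 0. 0c->1: no, aabc/cc meet in 1 with "c" left. Open state 2: 0c->2.
bb: 1b undefined. 1b->0: no, bb/a meet in 0. 1b->1: ok.
ca: 2a undefined. 2a->0: no, ca/a meet in 0. 2a->1: ok.
cb: 2b undefined. 2b->0: no, acb/a meet in 0. 2b->1: ok.
cc: 2c undefined. 2c->0: ok.
aba: 1a undefined. 1a->0: no, abaa/a meet in 0. 1a->1: ok.
abc: 1c undefined. 1c->0: no, bbc/a meet in 0. 1c->1: ok.
All examples now run through 3 states with every (state, symbol) defined. Accept strings end in {1,2}, Reject strings end in {0}; accept={1,2}.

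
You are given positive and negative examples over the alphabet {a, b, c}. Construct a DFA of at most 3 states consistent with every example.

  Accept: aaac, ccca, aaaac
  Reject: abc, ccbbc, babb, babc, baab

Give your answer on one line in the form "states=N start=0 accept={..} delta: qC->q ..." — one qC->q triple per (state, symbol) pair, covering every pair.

states=2 start=0 accept={0} delta: 0a->0 0b->1 0c->0 1a->0 1b->1 1c->1

Fold the examples into a partial DFA from state 0: repeatedly fix the first undefined (state, symbol) met by the shortest-then-alphabetical prefix, trying targets in increasing order and rejecting any under which an Accept and a Reject string meet in one state with the same remainder; add a state when all current targets are rejected. Accepting states are where Accept strings end.
a: 0a undefined. 0a->0: ok.
b: 0b undefined. 0b->0: no, aaac/abc meet in 0 with "c" left. Open state 1: 0b->1.
c: 0c undefined. 0c->0: ok.
ba: 1a undefined. 1a->0: ok.
abc: 1c undefined. 1c->0: no, aaac/abc meet in 0. 1c->1: ok.
babb: 1b undefined. 1b->0: no, aaac/ccbbc meet in 0. 1b->1: ok.
All examples now run through 2 states with every (state, symbol) defined. Accept strings end in {0}, Reject strings end in {1}; accept={0}.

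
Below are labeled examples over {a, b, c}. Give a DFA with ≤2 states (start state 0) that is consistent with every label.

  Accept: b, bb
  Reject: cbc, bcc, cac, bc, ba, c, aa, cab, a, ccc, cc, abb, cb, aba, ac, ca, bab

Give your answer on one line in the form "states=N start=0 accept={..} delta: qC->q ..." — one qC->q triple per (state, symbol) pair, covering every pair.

State merging on the prefix tree: take the shortest (then alphabetical) example prefix whose next move is undefined and point that move at state 0, else 1, else 2, ...; a target is out if some Accept/Reject pair would then sit in one state with the same input left (inseparable). If every existing state is out, open a new one.
a: 0a undefined. 0a->0: no, bb/abb meet in 0 with "bb" left. Open state 1: 0a->1.
b: 0b undefined. 0b->0: ok.
c: 0c undefined. 0c->0: no, b/cbc meet in 0. 0c->1: ok.
aa: 1a undefined. 1a->0: no, b/aa meet in 0. 1a->1: ok.
ab: 1b undefined. 1b->0: no, b/cab meet in 0. 1b->1: ok.
ac: 1c undefined. 1c->0: no, b/cbc meet in 0. 1c->1: ok.
All examples now run through 2 states with every (state, symbol) defined. Accept strings end in {0}, Reject strings end in {1}; accept={0}.

states=2 start=0 accept={0} delta: 0a->1 0b->0 0c->1 1a->1 1b->1 1c->1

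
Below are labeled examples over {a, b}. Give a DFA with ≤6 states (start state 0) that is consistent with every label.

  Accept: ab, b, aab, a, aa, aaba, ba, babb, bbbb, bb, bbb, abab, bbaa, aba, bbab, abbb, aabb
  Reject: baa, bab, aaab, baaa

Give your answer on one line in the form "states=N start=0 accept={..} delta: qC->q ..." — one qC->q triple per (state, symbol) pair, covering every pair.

states=5 start=0 accept={0,1,2,3} delta: 0a->1 0b->2 1a->2 1b->0 2a->3 2b->0 3a->4 3b->4 4a->4 4b->0

Grow the machine one transition at a time. Run the examples from 0; the earliest place one falls off (shortest prefix, ties alphabetical) gets sent to the lowest-numbered state that keeps every Accept/Reject pair distinguishable — a pair clashes when both reach the same state with identical unread suffix — and to a fresh state only if none does.
a: 0a undefined. 0a->0: no, ab/aaab meet in 0 with "b" left. Open state 1: 0a->1.
b: 0b undefined. 0b->0: no, ab/bab meet in 1 with "b" left. 0b->1: no, aab/bab meet in 1 with "ab" left. Open state 2: 0b->2.
aa: 1a undefined. 1a->0: no, ab/aaab meet in 1 with "b" left. 1a->1: no, ab/aaab meet in 1 with "b" left. 1a->2: ok.
ab: 1b undefined. 1b->0: ok.
ba: 2a undefined. 2a->0: no, b/bab meet in 2. 2a->1: no, ab/bab meet in 0. 2a->2: no, b/baa meet in 2. Open state 3: 2a->3.
bb: 2b undefined. 2b->0: ok.
baa: 3a undefined. 3a->0: no, ab/baa meet in 0. 3a->1: no, b/baaa meet in 2. 3a->2: no, b/baa meet in 2. 3a->3: no, ba/baa meet in 3. Open state 4: 3a->4.
bab: 3b undefined. 3b->0: no, ab/bab meet in 0. 3b->1: no, a/bab meet in 1. 3b->2: no, b/bab meet in 2. 3b->3: no, ba/bab meet in 3. 3b->4: ok.
baaa: 4a undefined. 4a->0: no, ab/baaa meet in 0. 4a->1: no, a/baaa meet in 1. 4a->2: no, b/baaa meet in 2. 4a->3: no, ba/baaa meet in 3. 4a->4: ok.
babb: 4b undefined. 4b->0: ok.
All examples now run through 5 states with every (state, symbol) defined. Accept strings end in {0,1,2,3}, Reject strings end in {4}; accept={0,1,2,3}.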